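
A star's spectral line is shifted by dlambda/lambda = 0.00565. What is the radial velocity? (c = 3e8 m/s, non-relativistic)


v = (dlambda/lambda) * c = 0.00565 * 3e8 = 1.695e+06

1.695e+06 m/s


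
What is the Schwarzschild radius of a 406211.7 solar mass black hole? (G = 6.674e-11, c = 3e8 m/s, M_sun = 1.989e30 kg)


M = 406211.7 * 1.989e30 kg = 8.079550713e+35 kg. rs = 2GM/c^2 = 2 * 6.674e-11 * 8.079550713e+35 / (3e8)^2 = 1.198e+09

1.198e+09 m


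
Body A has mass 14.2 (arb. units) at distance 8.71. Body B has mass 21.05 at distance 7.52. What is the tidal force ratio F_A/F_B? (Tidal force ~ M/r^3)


Ratio = (M1/r1^3) / (M2/r2^3) = (14.2/8.71^3) / (21.05/7.52^3) = 0.4341

0.4341


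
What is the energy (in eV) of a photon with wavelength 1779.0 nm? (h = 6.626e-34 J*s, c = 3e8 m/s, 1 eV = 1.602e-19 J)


E = hc/lambda = 6.626e-34 * 3e8 / 1.779e-06 = 1.117e-19 J = 0.6975 eV

0.6975 eV


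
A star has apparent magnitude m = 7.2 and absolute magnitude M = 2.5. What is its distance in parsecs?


d = 10^((m - M + 5)/5) = 10^((7.2 - 2.5 + 5)/5) = 87.0964

87.0964 pc


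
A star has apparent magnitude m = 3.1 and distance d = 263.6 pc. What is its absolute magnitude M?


M = m - 5*log10(d) + 5 = 3.1 - 5*log10(263.6) + 5 = -4.0047

-4.0047


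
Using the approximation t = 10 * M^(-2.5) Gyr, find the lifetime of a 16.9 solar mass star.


t = 10 * M^(-2.5) = 10 * 16.9^(-2.5) = 0.0085

0.0085 Gyr


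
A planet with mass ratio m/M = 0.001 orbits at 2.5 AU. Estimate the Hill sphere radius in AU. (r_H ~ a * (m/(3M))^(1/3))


r_H = a * (m/3M)^(1/3) = 2.5 * (0.001/3)^(1/3) = 0.1733

0.1733 AU


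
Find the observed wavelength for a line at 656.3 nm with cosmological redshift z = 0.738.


lam_obs = lam_emit * (1 + z) = 656.3 * (1 + 0.738) = 1140.6494

1140.6494 nm


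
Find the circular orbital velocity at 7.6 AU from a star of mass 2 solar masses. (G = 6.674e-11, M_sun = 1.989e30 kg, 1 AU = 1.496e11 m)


v = sqrt(GM/r) = sqrt(6.674e-11 * 3.978e+30 / 1.137e+12) = 15281.0395

15281.0395 m/s


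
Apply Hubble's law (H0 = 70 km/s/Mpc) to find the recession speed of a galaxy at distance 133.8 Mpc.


v = H0 * d = 70 * 133.8 = 9366.0

9366.0 km/s


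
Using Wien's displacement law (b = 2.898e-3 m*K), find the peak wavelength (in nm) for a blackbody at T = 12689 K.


lam_max = b / T = 2.898e-3 / 12689 = 2.284e-07 m = 228.3868 nm

228.3868 nm


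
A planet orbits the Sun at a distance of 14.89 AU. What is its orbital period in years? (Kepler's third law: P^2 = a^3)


P = a^(3/2) = 14.89^1.5 = 57.4569

57.4569 years


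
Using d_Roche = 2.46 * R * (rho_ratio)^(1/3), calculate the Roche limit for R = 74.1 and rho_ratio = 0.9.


d_Roche = 2.46 * 74.1 * 0.9^(1/3) = 175.9952

175.9952


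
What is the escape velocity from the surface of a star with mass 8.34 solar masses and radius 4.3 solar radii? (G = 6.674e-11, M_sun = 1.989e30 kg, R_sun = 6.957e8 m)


M = 8.34 * 1.989e30 kg = 1.658826e+31 kg; R = 4.3 * 6.957e8 m = 2.99151e+09 m. v_esc = sqrt(2GM/R) = sqrt(2 * 6.674e-11 * 1.658826e+31 / 2.99151e+09) = 860326.4724

860326.4724 m/s


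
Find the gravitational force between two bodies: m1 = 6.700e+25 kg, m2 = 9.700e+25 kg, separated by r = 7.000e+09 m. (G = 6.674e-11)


F = G*m1*m2/r^2 = 6.674e-11 * 6.700e+25 * 9.700e+25 / (7.000e+09)^2 = 6.674e-11 * 6.499e+51 / 4.900e+19 = 8.852e+21

8.852e+21 N


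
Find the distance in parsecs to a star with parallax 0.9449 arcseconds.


d = 1/p = 1/0.9449 = 1.0583

1.0583 pc


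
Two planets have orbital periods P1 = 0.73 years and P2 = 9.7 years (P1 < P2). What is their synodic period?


1/P_syn = |1/P1 - 1/P2| = |1/0.73 - 1/9.7| => P_syn = 0.7894

0.7894 years


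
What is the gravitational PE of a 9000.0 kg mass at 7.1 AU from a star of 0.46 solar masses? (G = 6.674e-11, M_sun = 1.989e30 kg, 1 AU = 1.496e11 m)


M = 0.46 * 1.989e30 kg = 9.1494e+29 kg; r = 7.1 AU * 1.496e11 m/AU = 1.06216e+12 m. U = -GM*m/r = -(6.674e-11 * 9.1494e+29 * 9000.0) / 1.06216e+12 = -5.174e+11

-5.174e+11 J


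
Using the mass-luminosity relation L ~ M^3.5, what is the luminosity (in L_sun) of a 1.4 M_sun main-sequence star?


L/L_sun = (M/M_sun)^3.5 = 1.4^3.5 = 3.2467

3.2467 L_sun


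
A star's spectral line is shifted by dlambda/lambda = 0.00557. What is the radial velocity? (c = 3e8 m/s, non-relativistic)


v = (dlambda/lambda) * c = 0.00557 * 3e8 = 1.671e+06

1.671e+06 m/s


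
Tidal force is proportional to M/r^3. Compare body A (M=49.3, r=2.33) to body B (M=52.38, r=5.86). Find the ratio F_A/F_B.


Ratio = (M1/r1^3) / (M2/r2^3) = (49.3/2.33^3) / (52.38/5.86^3) = 14.9729

14.9729


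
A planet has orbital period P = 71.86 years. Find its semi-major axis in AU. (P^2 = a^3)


a = P^(2/3) = 71.86^(2/3) = 17.2846

17.2846 AU


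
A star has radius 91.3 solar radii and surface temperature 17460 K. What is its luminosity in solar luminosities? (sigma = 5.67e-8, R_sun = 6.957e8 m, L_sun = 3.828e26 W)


R = 91.3 * 6.957e8 m = 6.351741e+10 m. L = 4*pi*R^2*sigma*T^4 = 4*pi*(6.351741e+10)^2 * 5.67e-8 * 17460^4 = 2.671501622e+32 W. L/L_sun = 2.671501622e+32 / 3.828e26 = 697884.4362

697884.4362 L_sun


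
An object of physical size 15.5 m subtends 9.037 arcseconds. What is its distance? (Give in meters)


D = size / theta_rad, theta_rad = 9.037 * pi/(180*3600) = 4.381e-05, D = 353779.4065

353779.4065 m


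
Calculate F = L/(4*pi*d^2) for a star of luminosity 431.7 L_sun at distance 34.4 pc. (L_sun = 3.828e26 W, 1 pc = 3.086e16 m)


F = L / (4*pi*d^2) = 1.653e+29 / (4*pi*(1.062e+18)^2) = 1.167e-08

1.167e-08 W/m^2


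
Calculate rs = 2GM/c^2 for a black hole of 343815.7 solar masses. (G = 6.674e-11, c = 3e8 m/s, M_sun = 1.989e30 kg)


M = 343815.7 * 1.989e30 kg = 6.838494273e+35 kg. rs = 2GM/c^2 = 2 * 6.674e-11 * 6.838494273e+35 / (3e8)^2 = 1.014e+09

1.014e+09 m


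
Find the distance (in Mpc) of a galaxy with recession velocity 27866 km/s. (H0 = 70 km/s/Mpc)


d = v / H0 = 27866 / 70 = 398.0857

398.0857 Mpc


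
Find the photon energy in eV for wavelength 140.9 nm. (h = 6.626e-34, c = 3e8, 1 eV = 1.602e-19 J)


E = hc/lambda = 6.626e-34 * 3e8 / 1.409e-07 = 1.411e-18 J = 8.8064 eV

8.8064 eV


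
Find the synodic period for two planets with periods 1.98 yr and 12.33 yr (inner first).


1/P_syn = |1/P1 - 1/P2| = |1/1.98 - 1/12.33| => P_syn = 2.3588

2.3588 years


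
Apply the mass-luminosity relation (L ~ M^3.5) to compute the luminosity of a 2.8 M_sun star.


L/L_sun = (M/M_sun)^3.5 = 2.8^3.5 = 36.7327

36.7327 L_sun


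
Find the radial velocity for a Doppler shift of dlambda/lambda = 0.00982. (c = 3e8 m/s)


v = (dlambda/lambda) * c = 0.00982 * 3e8 = 2.946e+06

2.946e+06 m/s


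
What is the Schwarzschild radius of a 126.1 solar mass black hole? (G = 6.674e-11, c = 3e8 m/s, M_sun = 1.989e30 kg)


M = 126.1 * 1.989e30 kg = 2.508129e+32 kg. rs = 2GM/c^2 = 2 * 6.674e-11 * 2.508129e+32 / (3e8)^2 = 371983.3988

371983.3988 m


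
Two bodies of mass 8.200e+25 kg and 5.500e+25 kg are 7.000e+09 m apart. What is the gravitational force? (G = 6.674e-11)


F = G*m1*m2/r^2 = 6.674e-11 * 8.200e+25 * 5.500e+25 / (7.000e+09)^2 = 6.674e-11 * 4.510e+51 / 4.900e+19 = 6.143e+21

6.143e+21 N


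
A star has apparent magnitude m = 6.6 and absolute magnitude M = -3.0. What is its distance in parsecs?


d = 10^((m - M + 5)/5) = 10^((6.6 - -3.0 + 5)/5) = 831.7638

831.7638 pc


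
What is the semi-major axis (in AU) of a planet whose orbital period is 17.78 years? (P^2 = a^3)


a = P^(2/3) = 17.78^(2/3) = 6.8122

6.8122 AU


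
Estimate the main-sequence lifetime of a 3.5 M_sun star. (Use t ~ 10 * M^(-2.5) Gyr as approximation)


t = 10 * M^(-2.5) = 10 * 3.5^(-2.5) = 0.4363

0.4363 Gyr


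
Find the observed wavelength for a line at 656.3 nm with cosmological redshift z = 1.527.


lam_obs = lam_emit * (1 + z) = 656.3 * (1 + 1.527) = 1658.4701

1658.4701 nm


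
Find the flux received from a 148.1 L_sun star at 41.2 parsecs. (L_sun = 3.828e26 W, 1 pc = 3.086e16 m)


F = L / (4*pi*d^2) = 5.669e+28 / (4*pi*(1.271e+18)^2) = 2.791e-09

2.791e-09 W/m^2


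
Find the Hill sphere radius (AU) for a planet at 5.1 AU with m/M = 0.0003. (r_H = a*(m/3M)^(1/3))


r_H = a * (m/3M)^(1/3) = 5.1 * (0.0003/3)^(1/3) = 0.2367

0.2367 AU


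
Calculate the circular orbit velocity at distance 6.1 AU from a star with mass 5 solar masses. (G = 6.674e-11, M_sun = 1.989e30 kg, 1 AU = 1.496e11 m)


v = sqrt(GM/r) = sqrt(6.674e-11 * 9.945e+30 / 9.126e+11) = 26968.9961

26968.9961 m/s


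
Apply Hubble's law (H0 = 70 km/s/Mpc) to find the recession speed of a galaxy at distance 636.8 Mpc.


v = H0 * d = 70 * 636.8 = 44576.0

44576.0 km/s


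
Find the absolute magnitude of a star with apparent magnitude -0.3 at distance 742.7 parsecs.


M = m - 5*log10(d) + 5 = -0.3 - 5*log10(742.7) + 5 = -9.6541

-9.6541


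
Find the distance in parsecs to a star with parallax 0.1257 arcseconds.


d = 1/p = 1/0.1257 = 7.9554

7.9554 pc


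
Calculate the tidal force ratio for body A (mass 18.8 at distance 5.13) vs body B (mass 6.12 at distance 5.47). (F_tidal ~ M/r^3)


Ratio = (M1/r1^3) / (M2/r2^3) = (18.8/5.13^3) / (6.12/5.47^3) = 3.7241

3.7241


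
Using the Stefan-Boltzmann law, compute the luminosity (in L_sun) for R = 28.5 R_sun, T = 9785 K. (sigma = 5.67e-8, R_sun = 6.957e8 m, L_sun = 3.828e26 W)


R = 28.5 * 6.957e8 m = 1.982745e+10 m. L = 4*pi*R^2*sigma*T^4 = 4*pi*(1.982745e+10)^2 * 5.67e-8 * 9785^4 = 2.567851884e+30 W. L/L_sun = 2.567851884e+30 / 3.828e26 = 6708.077

6708.077 L_sun


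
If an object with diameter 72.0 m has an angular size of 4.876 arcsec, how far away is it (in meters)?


D = size / theta_rad, theta_rad = 4.876 * pi/(180*3600) = 2.364e-05, D = 3.046e+06

3.046e+06 m


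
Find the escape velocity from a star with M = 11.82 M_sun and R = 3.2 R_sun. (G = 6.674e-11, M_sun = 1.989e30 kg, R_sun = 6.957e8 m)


M = 11.82 * 1.989e30 kg = 2.350998e+31 kg; R = 3.2 * 6.957e8 m = 2.22624e+09 m. v_esc = sqrt(2GM/R) = sqrt(2 * 6.674e-11 * 2.350998e+31 / 2.22624e+09) = 1.187e+06

1.187e+06 m/s


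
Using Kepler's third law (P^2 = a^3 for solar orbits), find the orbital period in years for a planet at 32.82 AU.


P = a^(3/2) = 32.82^1.5 = 188.0217

188.0217 years


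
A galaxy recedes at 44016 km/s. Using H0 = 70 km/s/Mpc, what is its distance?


d = v / H0 = 44016 / 70 = 628.8

628.8 Mpc


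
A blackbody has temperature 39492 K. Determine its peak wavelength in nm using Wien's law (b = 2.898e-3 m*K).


lam_max = b / T = 2.898e-3 / 39492 = 7.338e-08 m = 73.382 nm

73.382 nm


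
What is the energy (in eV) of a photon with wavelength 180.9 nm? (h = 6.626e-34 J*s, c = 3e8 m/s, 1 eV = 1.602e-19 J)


E = hc/lambda = 6.626e-34 * 3e8 / 1.809e-07 = 1.099e-18 J = 6.8592 eV

6.8592 eV


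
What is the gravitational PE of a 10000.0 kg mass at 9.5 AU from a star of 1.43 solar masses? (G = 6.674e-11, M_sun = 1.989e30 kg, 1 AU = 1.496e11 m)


M = 1.43 * 1.989e30 kg = 2.84427e+30 kg; r = 9.5 AU * 1.496e11 m/AU = 1.4212e+12 m. U = -GM*m/r = -(6.674e-11 * 2.84427e+30 * 10000.0) / 1.4212e+12 = -1.336e+12

-1.336e+12 J


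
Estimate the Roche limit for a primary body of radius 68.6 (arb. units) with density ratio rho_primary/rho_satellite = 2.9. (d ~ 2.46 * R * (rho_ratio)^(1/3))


d_Roche = 2.46 * 68.6 * 2.9^(1/3) = 240.6533

240.6533


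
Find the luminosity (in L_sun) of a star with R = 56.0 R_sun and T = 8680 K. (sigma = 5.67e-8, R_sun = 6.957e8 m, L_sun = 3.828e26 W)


R = 56.0 * 6.957e8 m = 3.89592e+10 m. L = 4*pi*R^2*sigma*T^4 = 4*pi*(3.89592e+10)^2 * 5.67e-8 * 8680^4 = 6.138918735e+30 W. L/L_sun = 6.138918735e+30 / 3.828e26 = 16036.8828

16036.8828 L_sun


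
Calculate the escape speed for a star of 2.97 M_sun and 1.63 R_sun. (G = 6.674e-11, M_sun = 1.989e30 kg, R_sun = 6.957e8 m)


M = 2.97 * 1.989e30 kg = 5.90733e+30 kg; R = 1.63 * 6.957e8 m = 1.133991e+09 m. v_esc = sqrt(2GM/R) = sqrt(2 * 6.674e-11 * 5.90733e+30 / 1.133991e+09) = 833871.0786

833871.0786 m/s


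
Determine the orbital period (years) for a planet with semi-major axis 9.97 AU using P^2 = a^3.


P = a^(3/2) = 9.97^1.5 = 31.4806

31.4806 years


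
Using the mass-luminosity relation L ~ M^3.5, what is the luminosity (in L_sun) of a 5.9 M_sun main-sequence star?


L/L_sun = (M/M_sun)^3.5 = 5.9^3.5 = 498.8639

498.8639 L_sun


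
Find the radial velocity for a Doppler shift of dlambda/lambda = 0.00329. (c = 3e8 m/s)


v = (dlambda/lambda) * c = 0.00329 * 3e8 = 987000.0

987000.0 m/s


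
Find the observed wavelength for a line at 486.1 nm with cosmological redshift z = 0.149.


lam_obs = lam_emit * (1 + z) = 486.1 * (1 + 0.149) = 558.5289

558.5289 nm


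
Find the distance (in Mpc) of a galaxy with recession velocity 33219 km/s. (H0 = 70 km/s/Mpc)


d = v / H0 = 33219 / 70 = 474.5571

474.5571 Mpc


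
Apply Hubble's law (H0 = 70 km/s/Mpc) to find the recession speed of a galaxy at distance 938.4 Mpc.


v = H0 * d = 70 * 938.4 = 65688.0

65688.0 km/s


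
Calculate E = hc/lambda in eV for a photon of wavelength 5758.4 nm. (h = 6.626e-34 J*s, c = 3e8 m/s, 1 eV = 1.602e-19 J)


E = hc/lambda = 6.626e-34 * 3e8 / 5.758e-06 = 3.452e-20 J = 0.2155 eV

0.2155 eV


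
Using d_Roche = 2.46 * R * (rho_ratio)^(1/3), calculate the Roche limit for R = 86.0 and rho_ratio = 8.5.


d_Roche = 2.46 * 86.0 * 8.5^(1/3) = 431.7575

431.7575


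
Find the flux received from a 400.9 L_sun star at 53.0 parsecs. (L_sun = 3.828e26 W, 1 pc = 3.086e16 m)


F = L / (4*pi*d^2) = 1.535e+29 / (4*pi*(1.636e+18)^2) = 4.565e-09

4.565e-09 W/m^2


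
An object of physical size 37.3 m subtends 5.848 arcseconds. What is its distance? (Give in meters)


D = size / theta_rad, theta_rad = 5.848 * pi/(180*3600) = 2.835e-05, D = 1.316e+06

1.316e+06 m


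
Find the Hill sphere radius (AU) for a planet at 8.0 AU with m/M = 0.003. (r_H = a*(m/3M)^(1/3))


r_H = a * (m/3M)^(1/3) = 8.0 * (0.003/3)^(1/3) = 0.8

0.8 AU


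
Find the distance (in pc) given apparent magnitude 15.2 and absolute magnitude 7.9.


d = 10^((m - M + 5)/5) = 10^((15.2 - 7.9 + 5)/5) = 288.4032

288.4032 pc


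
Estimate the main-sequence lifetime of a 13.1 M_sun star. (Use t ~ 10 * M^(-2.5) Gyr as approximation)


t = 10 * M^(-2.5) = 10 * 13.1^(-2.5) = 0.0161

0.0161 Gyr


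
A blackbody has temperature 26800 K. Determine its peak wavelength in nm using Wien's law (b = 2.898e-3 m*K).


lam_max = b / T = 2.898e-3 / 26800 = 1.081e-07 m = 108.1343 nm

108.1343 nm


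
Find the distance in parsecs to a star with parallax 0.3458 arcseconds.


d = 1/p = 1/0.3458 = 2.8918

2.8918 pc


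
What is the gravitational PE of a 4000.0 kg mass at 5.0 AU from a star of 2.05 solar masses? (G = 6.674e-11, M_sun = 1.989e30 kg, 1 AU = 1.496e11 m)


M = 2.05 * 1.989e30 kg = 4.07745e+30 kg; r = 5.0 AU * 1.496e11 m/AU = 7.48e+11 m. U = -GM*m/r = -(6.674e-11 * 4.07745e+30 * 4000.0) / 7.48e+11 = -1.455e+12

-1.455e+12 J


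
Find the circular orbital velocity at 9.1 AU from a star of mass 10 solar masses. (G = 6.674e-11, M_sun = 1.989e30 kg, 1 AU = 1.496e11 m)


v = sqrt(GM/r) = sqrt(6.674e-11 * 1.989e+31 / 1.361e+12) = 31226.5496

31226.5496 m/s


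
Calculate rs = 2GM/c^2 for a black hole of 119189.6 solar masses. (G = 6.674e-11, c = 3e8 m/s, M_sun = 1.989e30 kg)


M = 119189.6 * 1.989e30 kg = 2.370681144e+35 kg. rs = 2GM/c^2 = 2 * 6.674e-11 * 2.370681144e+35 / (3e8)^2 = 3.516e+08

3.516e+08 m


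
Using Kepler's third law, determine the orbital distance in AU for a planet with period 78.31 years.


a = P^(2/3) = 78.31^(2/3) = 18.3039

18.3039 AU


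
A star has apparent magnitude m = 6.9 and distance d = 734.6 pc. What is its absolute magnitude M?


M = m - 5*log10(d) + 5 = 6.9 - 5*log10(734.6) + 5 = -2.4303

-2.4303


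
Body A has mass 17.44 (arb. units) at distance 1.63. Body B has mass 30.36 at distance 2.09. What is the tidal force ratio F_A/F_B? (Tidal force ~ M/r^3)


Ratio = (M1/r1^3) / (M2/r2^3) = (17.44/1.63^3) / (30.36/2.09^3) = 1.2109

1.2109


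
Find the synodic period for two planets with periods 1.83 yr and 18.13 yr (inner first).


1/P_syn = |1/P1 - 1/P2| = |1/1.83 - 1/18.13| => P_syn = 2.0355

2.0355 years


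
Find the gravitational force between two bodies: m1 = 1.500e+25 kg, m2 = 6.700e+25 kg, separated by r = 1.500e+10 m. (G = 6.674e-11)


F = G*m1*m2/r^2 = 6.674e-11 * 1.500e+25 * 6.700e+25 / (1.500e+10)^2 = 6.674e-11 * 1.005e+51 / 2.250e+20 = 2.981e+20

2.981e+20 N


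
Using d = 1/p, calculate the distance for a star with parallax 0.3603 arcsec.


d = 1/p = 1/0.3603 = 2.7755

2.7755 pc


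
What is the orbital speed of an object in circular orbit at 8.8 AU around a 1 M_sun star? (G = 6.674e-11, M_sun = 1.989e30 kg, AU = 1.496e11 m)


v = sqrt(GM/r) = sqrt(6.674e-11 * 1.989e+30 / 1.316e+12) = 10041.6102

10041.6102 m/s


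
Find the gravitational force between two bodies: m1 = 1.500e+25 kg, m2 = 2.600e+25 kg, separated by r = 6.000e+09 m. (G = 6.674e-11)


F = G*m1*m2/r^2 = 6.674e-11 * 1.500e+25 * 2.600e+25 / (6.000e+09)^2 = 6.674e-11 * 3.900e+50 / 3.600e+19 = 7.230e+20

7.230e+20 N


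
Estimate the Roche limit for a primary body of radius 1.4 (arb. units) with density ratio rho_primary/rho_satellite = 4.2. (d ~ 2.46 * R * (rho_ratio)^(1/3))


d_Roche = 2.46 * 1.4 * 4.2^(1/3) = 5.5566

5.5566


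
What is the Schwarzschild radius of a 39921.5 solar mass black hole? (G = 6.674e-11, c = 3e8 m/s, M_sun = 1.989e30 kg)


M = 39921.5 * 1.989e30 kg = 7.94038635e+34 kg. rs = 2GM/c^2 = 2 * 6.674e-11 * 7.94038635e+34 / (3e8)^2 = 1.178e+08

1.178e+08 m


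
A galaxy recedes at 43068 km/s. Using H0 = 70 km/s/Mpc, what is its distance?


d = v / H0 = 43068 / 70 = 615.2571

615.2571 Mpc


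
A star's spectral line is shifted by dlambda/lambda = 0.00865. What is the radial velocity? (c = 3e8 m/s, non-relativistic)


v = (dlambda/lambda) * c = 0.00865 * 3e8 = 2.595e+06

2.595e+06 m/s


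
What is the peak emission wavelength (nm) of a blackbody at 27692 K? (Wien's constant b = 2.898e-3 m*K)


lam_max = b / T = 2.898e-3 / 27692 = 1.047e-07 m = 104.6512 nm

104.6512 nm


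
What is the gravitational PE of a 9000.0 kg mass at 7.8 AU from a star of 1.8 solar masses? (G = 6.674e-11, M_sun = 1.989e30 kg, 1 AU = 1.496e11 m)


M = 1.8 * 1.989e30 kg = 3.5802e+30 kg; r = 7.8 AU * 1.496e11 m/AU = 1.16688e+12 m. U = -GM*m/r = -(6.674e-11 * 3.5802e+30 * 9000.0) / 1.16688e+12 = -1.843e+12

-1.843e+12 J


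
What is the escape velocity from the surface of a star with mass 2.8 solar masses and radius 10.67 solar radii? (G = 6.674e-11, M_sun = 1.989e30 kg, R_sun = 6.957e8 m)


M = 2.8 * 1.989e30 kg = 5.5692e+30 kg; R = 10.67 * 6.957e8 m = 7.423119e+09 m. v_esc = sqrt(2GM/R) = sqrt(2 * 6.674e-11 * 5.5692e+30 / 7.423119e+09) = 316454.5139

316454.5139 m/s


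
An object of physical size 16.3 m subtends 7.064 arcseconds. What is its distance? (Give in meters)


D = size / theta_rad, theta_rad = 7.064 * pi/(180*3600) = 3.425e-05, D = 475950.7845

475950.7845 m


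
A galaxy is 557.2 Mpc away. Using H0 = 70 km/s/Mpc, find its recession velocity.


v = H0 * d = 70 * 557.2 = 39004.0

39004.0 km/s


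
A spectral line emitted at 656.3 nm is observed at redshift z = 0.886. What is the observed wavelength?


lam_obs = lam_emit * (1 + z) = 656.3 * (1 + 0.886) = 1237.7818

1237.7818 nm


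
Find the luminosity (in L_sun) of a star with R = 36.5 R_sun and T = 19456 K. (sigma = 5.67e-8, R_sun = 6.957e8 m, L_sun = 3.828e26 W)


R = 36.5 * 6.957e8 m = 2.539305e+10 m. L = 4*pi*R^2*sigma*T^4 = 4*pi*(2.539305e+10)^2 * 5.67e-8 * 19456^4 = 6.583197569e+31 W. L/L_sun = 6.583197569e+31 / 3.828e26 = 171974.8581

171974.8581 L_sun


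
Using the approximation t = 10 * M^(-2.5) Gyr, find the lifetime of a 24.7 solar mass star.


t = 10 * M^(-2.5) = 10 * 24.7^(-2.5) = 0.0033

0.0033 Gyr


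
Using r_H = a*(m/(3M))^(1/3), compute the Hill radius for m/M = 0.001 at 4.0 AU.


r_H = a * (m/3M)^(1/3) = 4.0 * (0.001/3)^(1/3) = 0.2773

0.2773 AU


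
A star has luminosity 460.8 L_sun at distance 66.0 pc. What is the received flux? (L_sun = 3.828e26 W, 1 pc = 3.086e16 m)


F = L / (4*pi*d^2) = 1.764e+29 / (4*pi*(2.037e+18)^2) = 3.384e-09

3.384e-09 W/m^2


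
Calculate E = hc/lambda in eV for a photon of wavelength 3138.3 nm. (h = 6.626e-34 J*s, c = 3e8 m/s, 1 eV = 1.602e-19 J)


E = hc/lambda = 6.626e-34 * 3e8 / 3.138e-06 = 6.334e-20 J = 0.3954 eV

0.3954 eV


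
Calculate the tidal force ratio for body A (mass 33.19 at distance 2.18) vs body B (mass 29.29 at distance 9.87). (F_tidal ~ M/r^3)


Ratio = (M1/r1^3) / (M2/r2^3) = (33.19/2.18^3) / (29.29/9.87^3) = 105.1647

105.1647


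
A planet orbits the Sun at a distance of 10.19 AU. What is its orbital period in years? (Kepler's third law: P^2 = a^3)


P = a^(3/2) = 10.19^1.5 = 32.5283

32.5283 years


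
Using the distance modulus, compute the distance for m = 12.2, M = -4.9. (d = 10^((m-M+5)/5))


d = 10^((m - M + 5)/5) = 10^((12.2 - -4.9 + 5)/5) = 26302.6799

26302.6799 pc


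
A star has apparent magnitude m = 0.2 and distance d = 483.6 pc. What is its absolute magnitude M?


M = m - 5*log10(d) + 5 = 0.2 - 5*log10(483.6) + 5 = -8.2224

-8.2224


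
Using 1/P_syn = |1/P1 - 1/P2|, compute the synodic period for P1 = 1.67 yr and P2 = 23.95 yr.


1/P_syn = |1/P1 - 1/P2| = |1/1.67 - 1/23.95| => P_syn = 1.7952

1.7952 years


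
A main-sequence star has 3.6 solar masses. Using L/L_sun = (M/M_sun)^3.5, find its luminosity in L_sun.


L/L_sun = (M/M_sun)^3.5 = 3.6^3.5 = 88.5235

88.5235 L_sun


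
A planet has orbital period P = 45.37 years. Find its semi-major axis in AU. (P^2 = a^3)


a = P^(2/3) = 45.37^(2/3) = 12.7207

12.7207 AU


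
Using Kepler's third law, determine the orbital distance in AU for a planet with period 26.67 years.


a = P^(2/3) = 26.67^(2/3) = 8.9265

8.9265 AU


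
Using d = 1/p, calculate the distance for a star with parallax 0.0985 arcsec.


d = 1/p = 1/0.0985 = 10.1523

10.1523 pc


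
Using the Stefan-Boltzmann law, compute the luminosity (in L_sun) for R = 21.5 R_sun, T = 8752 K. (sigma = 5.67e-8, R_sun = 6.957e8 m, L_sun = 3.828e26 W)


R = 21.5 * 6.957e8 m = 1.495755e+10 m. L = 4*pi*R^2*sigma*T^4 = 4*pi*(1.495755e+10)^2 * 5.67e-8 * 8752^4 = 9.352830966e+29 W. L/L_sun = 9.352830966e+29 / 3.828e26 = 2443.2683

2443.2683 L_sun


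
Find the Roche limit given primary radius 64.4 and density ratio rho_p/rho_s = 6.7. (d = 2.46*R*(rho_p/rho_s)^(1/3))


d_Roche = 2.46 * 64.4 * 6.7^(1/3) = 298.6615

298.6615


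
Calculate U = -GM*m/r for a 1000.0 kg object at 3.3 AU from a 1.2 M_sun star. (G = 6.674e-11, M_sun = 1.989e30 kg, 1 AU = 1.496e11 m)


M = 1.2 * 1.989e30 kg = 2.3868e+30 kg; r = 3.3 AU * 1.496e11 m/AU = 4.9368e+11 m. U = -GM*m/r = -(6.674e-11 * 2.3868e+30 * 1000.0) / 4.9368e+11 = -3.227e+11

-3.227e+11 J


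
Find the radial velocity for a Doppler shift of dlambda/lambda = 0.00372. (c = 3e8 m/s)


v = (dlambda/lambda) * c = 0.00372 * 3e8 = 1.116e+06

1.116e+06 m/s


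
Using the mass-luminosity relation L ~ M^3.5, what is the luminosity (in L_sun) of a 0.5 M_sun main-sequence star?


L/L_sun = (M/M_sun)^3.5 = 0.5^3.5 = 0.0884

0.0884 L_sun


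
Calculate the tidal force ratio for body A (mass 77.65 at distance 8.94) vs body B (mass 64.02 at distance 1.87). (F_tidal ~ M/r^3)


Ratio = (M1/r1^3) / (M2/r2^3) = (77.65/8.94^3) / (64.02/1.87^3) = 0.0111

0.0111


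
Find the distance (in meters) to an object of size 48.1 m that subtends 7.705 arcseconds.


D = size / theta_rad, theta_rad = 7.705 * pi/(180*3600) = 3.735e-05, D = 1.288e+06

1.288e+06 m


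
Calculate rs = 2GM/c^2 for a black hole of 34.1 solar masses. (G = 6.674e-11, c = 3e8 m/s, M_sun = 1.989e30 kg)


M = 34.1 * 1.989e30 kg = 6.78249e+31 kg. rs = 2GM/c^2 = 2 * 6.674e-11 * 6.78249e+31 / (3e8)^2 = 100591.8628

100591.8628 m


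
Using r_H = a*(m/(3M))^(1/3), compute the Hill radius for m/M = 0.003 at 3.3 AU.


r_H = a * (m/3M)^(1/3) = 3.3 * (0.003/3)^(1/3) = 0.33

0.33 AU


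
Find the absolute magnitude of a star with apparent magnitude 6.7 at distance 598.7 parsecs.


M = m - 5*log10(d) + 5 = 6.7 - 5*log10(598.7) + 5 = -2.186

-2.186


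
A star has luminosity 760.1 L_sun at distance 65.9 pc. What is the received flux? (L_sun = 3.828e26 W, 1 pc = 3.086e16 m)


F = L / (4*pi*d^2) = 2.910e+29 / (4*pi*(2.034e+18)^2) = 5.598e-09

5.598e-09 W/m^2


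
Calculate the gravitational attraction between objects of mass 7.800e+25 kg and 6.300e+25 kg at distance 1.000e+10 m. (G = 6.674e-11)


F = G*m1*m2/r^2 = 6.674e-11 * 7.800e+25 * 6.300e+25 / (1.000e+10)^2 = 6.674e-11 * 4.914e+51 / 1.000e+20 = 3.280e+21

3.280e+21 N


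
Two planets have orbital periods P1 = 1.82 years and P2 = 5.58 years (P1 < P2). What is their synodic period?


1/P_syn = |1/P1 - 1/P2| = |1/1.82 - 1/5.58| => P_syn = 2.701

2.701 years


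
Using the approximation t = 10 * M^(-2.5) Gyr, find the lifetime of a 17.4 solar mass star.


t = 10 * M^(-2.5) = 10 * 17.4^(-2.5) = 0.0079

0.0079 Gyr


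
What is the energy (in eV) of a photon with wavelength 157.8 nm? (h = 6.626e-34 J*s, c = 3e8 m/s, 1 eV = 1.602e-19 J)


E = hc/lambda = 6.626e-34 * 3e8 / 1.578e-07 = 1.260e-18 J = 7.8633 eV

7.8633 eV


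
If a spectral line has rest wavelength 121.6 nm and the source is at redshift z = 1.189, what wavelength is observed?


lam_obs = lam_emit * (1 + z) = 121.6 * (1 + 1.189) = 266.1824

266.1824 nm


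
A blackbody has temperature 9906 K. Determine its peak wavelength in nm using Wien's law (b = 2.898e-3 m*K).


lam_max = b / T = 2.898e-3 / 9906 = 2.925e-07 m = 292.55 nm

292.55 nm


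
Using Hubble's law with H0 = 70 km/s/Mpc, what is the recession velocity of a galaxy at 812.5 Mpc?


v = H0 * d = 70 * 812.5 = 56875.0

56875.0 km/s


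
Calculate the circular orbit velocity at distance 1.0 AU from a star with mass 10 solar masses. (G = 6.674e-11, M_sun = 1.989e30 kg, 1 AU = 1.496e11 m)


v = sqrt(GM/r) = sqrt(6.674e-11 * 1.989e+31 / 1.496e+11) = 94198.6537

94198.6537 m/s


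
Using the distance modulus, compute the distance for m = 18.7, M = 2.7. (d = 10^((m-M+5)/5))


d = 10^((m - M + 5)/5) = 10^((18.7 - 2.7 + 5)/5) = 15848.9319

15848.9319 pc


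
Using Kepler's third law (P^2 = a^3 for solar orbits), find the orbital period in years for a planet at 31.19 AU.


P = a^(3/2) = 31.19^1.5 = 174.1899

174.1899 years


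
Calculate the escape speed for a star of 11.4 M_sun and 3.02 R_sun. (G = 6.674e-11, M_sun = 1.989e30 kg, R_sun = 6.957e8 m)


M = 11.4 * 1.989e30 kg = 2.26746e+31 kg; R = 3.02 * 6.957e8 m = 2.101014e+09 m. v_esc = sqrt(2GM/R) = sqrt(2 * 6.674e-11 * 2.26746e+31 / 2.101014e+09) = 1.200e+06

1.200e+06 m/s


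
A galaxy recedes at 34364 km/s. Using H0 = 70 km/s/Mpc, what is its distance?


d = v / H0 = 34364 / 70 = 490.9143

490.9143 Mpc


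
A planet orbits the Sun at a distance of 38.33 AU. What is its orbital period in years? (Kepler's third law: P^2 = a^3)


P = a^(3/2) = 38.33^1.5 = 237.3057

237.3057 years


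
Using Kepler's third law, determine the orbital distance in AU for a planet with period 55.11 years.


a = P^(2/3) = 55.11^(2/3) = 14.4817

14.4817 AU


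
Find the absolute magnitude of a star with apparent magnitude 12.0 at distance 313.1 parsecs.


M = m - 5*log10(d) + 5 = 12.0 - 5*log10(313.1) + 5 = 4.5216

4.5216


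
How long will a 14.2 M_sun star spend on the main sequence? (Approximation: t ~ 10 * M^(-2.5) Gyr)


t = 10 * M^(-2.5) = 10 * 14.2^(-2.5) = 0.0132

0.0132 Gyr


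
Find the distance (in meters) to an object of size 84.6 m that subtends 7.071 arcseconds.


D = size / theta_rad, theta_rad = 7.071 * pi/(180*3600) = 3.428e-05, D = 2.468e+06

2.468e+06 m


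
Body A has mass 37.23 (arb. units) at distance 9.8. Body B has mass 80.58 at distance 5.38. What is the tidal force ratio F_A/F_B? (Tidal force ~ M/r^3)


Ratio = (M1/r1^3) / (M2/r2^3) = (37.23/9.8^3) / (80.58/5.38^3) = 0.0764

0.0764


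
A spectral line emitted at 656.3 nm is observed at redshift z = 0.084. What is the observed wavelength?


lam_obs = lam_emit * (1 + z) = 656.3 * (1 + 0.084) = 711.4292

711.4292 nm


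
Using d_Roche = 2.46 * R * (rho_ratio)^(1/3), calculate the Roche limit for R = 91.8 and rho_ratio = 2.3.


d_Roche = 2.46 * 91.8 * 2.3^(1/3) = 298.0943

298.0943


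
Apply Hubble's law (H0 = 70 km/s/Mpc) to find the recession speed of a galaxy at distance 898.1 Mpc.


v = H0 * d = 70 * 898.1 = 62867.0

62867.0 km/s


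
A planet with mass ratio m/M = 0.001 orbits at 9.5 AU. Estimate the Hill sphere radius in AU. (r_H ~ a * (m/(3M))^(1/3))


r_H = a * (m/3M)^(1/3) = 9.5 * (0.001/3)^(1/3) = 0.6587

0.6587 AU


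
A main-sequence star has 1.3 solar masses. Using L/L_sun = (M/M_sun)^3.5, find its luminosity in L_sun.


L/L_sun = (M/M_sun)^3.5 = 1.3^3.5 = 2.505

2.505 L_sun


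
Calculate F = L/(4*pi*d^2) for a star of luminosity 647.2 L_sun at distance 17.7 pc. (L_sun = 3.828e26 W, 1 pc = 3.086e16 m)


F = L / (4*pi*d^2) = 2.477e+29 / (4*pi*(5.462e+17)^2) = 6.608e-08

6.608e-08 W/m^2


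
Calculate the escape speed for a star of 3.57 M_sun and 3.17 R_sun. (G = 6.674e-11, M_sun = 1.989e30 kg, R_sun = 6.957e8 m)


M = 3.57 * 1.989e30 kg = 7.10073e+30 kg; R = 3.17 * 6.957e8 m = 2.205369e+09 m. v_esc = sqrt(2GM/R) = sqrt(2 * 6.674e-11 * 7.10073e+30 / 2.205369e+09) = 655569.8408

655569.8408 m/s


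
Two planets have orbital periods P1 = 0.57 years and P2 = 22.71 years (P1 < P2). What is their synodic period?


1/P_syn = |1/P1 - 1/P2| = |1/0.57 - 1/22.71| => P_syn = 0.5847

0.5847 years


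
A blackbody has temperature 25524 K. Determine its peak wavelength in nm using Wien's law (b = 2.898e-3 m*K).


lam_max = b / T = 2.898e-3 / 25524 = 1.135e-07 m = 113.5402 nm

113.5402 nm


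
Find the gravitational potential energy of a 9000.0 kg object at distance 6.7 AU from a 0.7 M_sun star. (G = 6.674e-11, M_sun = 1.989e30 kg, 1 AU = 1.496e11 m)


M = 0.7 * 1.989e30 kg = 1.3923e+30 kg; r = 6.7 AU * 1.496e11 m/AU = 1.00232e+12 m. U = -GM*m/r = -(6.674e-11 * 1.3923e+30 * 9000.0) / 1.00232e+12 = -8.344e+11

-8.344e+11 J


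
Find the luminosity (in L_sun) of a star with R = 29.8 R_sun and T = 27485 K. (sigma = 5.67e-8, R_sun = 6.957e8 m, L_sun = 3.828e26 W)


R = 29.8 * 6.957e8 m = 2.073186e+10 m. L = 4*pi*R^2*sigma*T^4 = 4*pi*(2.073186e+10)^2 * 5.67e-8 * 27485^4 = 1.747641798e+32 W. L/L_sun = 1.747641798e+32 / 3.828e26 = 456541.7444

456541.7444 L_sun


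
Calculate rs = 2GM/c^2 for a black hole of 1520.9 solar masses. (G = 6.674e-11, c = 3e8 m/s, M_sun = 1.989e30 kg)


M = 1520.9 * 1.989e30 kg = 3.0250701e+33 kg. rs = 2GM/c^2 = 2 * 6.674e-11 * 3.0250701e+33 / (3e8)^2 = 4.487e+06

4.487e+06 m


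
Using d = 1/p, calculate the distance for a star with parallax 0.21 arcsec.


d = 1/p = 1/0.21 = 4.7619

4.7619 pc


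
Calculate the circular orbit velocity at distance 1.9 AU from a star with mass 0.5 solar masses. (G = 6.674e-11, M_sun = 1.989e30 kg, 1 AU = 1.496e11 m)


v = sqrt(GM/r) = sqrt(6.674e-11 * 9.945e+29 / 2.842e+11) = 15281.0395

15281.0395 m/s


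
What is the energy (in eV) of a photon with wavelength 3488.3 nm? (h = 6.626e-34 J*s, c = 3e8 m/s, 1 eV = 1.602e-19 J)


E = hc/lambda = 6.626e-34 * 3e8 / 3.488e-06 = 5.698e-20 J = 0.3557 eV

0.3557 eV


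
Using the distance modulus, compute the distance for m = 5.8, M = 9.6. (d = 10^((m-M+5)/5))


d = 10^((m - M + 5)/5) = 10^((5.8 - 9.6 + 5)/5) = 1.7378

1.7378 pc


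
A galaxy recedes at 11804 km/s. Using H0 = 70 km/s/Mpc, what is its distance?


d = v / H0 = 11804 / 70 = 168.6286

168.6286 Mpc


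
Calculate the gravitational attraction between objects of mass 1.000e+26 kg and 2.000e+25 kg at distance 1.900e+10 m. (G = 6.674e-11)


F = G*m1*m2/r^2 = 6.674e-11 * 1.000e+26 * 2.000e+25 / (1.900e+10)^2 = 6.674e-11 * 2.000e+51 / 3.610e+20 = 3.698e+20

3.698e+20 N


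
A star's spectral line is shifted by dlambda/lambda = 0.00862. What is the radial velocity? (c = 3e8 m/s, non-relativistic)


v = (dlambda/lambda) * c = 0.00862 * 3e8 = 2.586e+06

2.586e+06 m/s


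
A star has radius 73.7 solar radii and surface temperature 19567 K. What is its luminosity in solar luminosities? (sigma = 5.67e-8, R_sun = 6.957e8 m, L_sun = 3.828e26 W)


R = 73.7 * 6.957e8 m = 5.127309e+10 m. L = 4*pi*R^2*sigma*T^4 = 4*pi*(5.127309e+10)^2 * 5.67e-8 * 19567^4 = 2.745799903e+32 W. L/L_sun = 2.745799903e+32 / 3.828e26 = 717293.6006

717293.6006 L_sun


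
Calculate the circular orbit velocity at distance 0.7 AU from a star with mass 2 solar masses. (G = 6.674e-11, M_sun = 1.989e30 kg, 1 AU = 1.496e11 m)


v = sqrt(GM/r) = sqrt(6.674e-11 * 3.978e+30 / 1.047e+11) = 50351.2984

50351.2984 m/s


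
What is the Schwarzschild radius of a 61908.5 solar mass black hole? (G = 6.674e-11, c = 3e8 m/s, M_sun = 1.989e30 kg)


M = 61908.5 * 1.989e30 kg = 1.231360065e+35 kg. rs = 2GM/c^2 = 2 * 6.674e-11 * 1.231360065e+35 / (3e8)^2 = 1.826e+08

1.826e+08 m


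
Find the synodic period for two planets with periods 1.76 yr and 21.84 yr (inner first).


1/P_syn = |1/P1 - 1/P2| = |1/1.76 - 1/21.84| => P_syn = 1.9143

1.9143 years


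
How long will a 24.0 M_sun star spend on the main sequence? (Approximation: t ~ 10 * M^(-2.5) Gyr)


t = 10 * M^(-2.5) = 10 * 24.0^(-2.5) = 0.0035

0.0035 Gyr


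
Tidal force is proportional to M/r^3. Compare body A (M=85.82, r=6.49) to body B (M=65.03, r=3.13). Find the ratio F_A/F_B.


Ratio = (M1/r1^3) / (M2/r2^3) = (85.82/6.49^3) / (65.03/3.13^3) = 0.148

0.148


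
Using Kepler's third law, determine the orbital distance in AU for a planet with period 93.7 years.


a = P^(2/3) = 93.7^(2/3) = 20.6297

20.6297 AU


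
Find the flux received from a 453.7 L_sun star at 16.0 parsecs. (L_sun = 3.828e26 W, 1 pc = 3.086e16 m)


F = L / (4*pi*d^2) = 1.737e+29 / (4*pi*(4.938e+17)^2) = 5.669e-08

5.669e-08 W/m^2


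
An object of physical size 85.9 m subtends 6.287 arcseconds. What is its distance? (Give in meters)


D = size / theta_rad, theta_rad = 6.287 * pi/(180*3600) = 3.048e-05, D = 2.818e+06

2.818e+06 m


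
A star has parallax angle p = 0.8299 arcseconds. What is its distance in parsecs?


d = 1/p = 1/0.8299 = 1.205

1.205 pc


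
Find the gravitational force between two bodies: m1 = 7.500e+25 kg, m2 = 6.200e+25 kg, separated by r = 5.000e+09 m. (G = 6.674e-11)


F = G*m1*m2/r^2 = 6.674e-11 * 7.500e+25 * 6.200e+25 / (5.000e+09)^2 = 6.674e-11 * 4.650e+51 / 2.500e+19 = 1.241e+22

1.241e+22 N


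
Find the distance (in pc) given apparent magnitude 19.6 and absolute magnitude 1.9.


d = 10^((m - M + 5)/5) = 10^((19.6 - 1.9 + 5)/5) = 34673.685

34673.685 pc


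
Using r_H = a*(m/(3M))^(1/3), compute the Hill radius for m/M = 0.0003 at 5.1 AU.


r_H = a * (m/3M)^(1/3) = 5.1 * (0.0003/3)^(1/3) = 0.2367

0.2367 AU


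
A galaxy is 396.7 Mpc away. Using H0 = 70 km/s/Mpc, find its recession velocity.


v = H0 * d = 70 * 396.7 = 27769.0

27769.0 km/s


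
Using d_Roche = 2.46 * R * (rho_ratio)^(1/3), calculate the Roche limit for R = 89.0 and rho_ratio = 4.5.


d_Roche = 2.46 * 89.0 * 4.5^(1/3) = 361.462

361.462


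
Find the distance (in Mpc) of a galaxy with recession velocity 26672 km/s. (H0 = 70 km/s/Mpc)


d = v / H0 = 26672 / 70 = 381.0286

381.0286 Mpc


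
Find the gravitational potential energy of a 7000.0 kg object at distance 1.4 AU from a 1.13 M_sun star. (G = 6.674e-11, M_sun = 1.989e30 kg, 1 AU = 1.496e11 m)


M = 1.13 * 1.989e30 kg = 2.24757e+30 kg; r = 1.4 AU * 1.496e11 m/AU = 2.0944e+11 m. U = -GM*m/r = -(6.674e-11 * 2.24757e+30 * 7000.0) / 2.0944e+11 = -5.013e+12

-5.013e+12 J


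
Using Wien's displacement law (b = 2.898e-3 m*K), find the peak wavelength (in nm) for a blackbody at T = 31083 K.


lam_max = b / T = 2.898e-3 / 31083 = 9.323e-08 m = 93.2342 nm

93.2342 nm


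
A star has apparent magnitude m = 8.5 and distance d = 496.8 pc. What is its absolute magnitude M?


M = m - 5*log10(d) + 5 = 8.5 - 5*log10(496.8) + 5 = 0.0191

0.0191


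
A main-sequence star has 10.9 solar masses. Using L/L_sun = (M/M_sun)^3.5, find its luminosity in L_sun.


L/L_sun = (M/M_sun)^3.5 = 10.9^3.5 = 4275.5574

4275.5574 L_sun


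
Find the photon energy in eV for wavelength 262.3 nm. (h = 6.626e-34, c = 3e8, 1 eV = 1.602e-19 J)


E = hc/lambda = 6.626e-34 * 3e8 / 2.623e-07 = 7.578e-19 J = 4.7306 eV

4.7306 eV


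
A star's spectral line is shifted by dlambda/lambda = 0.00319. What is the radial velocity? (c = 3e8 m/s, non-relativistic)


v = (dlambda/lambda) * c = 0.00319 * 3e8 = 957000.0

957000.0 m/s


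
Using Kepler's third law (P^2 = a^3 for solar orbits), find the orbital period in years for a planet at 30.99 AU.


P = a^(3/2) = 30.99^1.5 = 172.5172

172.5172 years


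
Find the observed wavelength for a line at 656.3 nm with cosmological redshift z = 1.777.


lam_obs = lam_emit * (1 + z) = 656.3 * (1 + 1.777) = 1822.5451

1822.5451 nm


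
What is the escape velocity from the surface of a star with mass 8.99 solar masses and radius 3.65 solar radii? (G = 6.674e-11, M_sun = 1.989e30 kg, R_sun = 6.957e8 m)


M = 8.99 * 1.989e30 kg = 1.788111e+31 kg; R = 3.65 * 6.957e8 m = 2.539305e+09 m. v_esc = sqrt(2GM/R) = sqrt(2 * 6.674e-11 * 1.788111e+31 / 2.539305e+09) = 969500.1989

969500.1989 m/s


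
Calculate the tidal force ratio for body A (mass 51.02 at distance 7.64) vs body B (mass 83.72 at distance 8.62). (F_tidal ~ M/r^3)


Ratio = (M1/r1^3) / (M2/r2^3) = (51.02/7.64^3) / (83.72/8.62^3) = 0.8753

0.8753


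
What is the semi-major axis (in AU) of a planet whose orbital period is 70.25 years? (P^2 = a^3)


a = P^(2/3) = 70.25^(2/3) = 17.0254

17.0254 AU


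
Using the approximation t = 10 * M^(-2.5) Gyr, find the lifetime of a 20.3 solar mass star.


t = 10 * M^(-2.5) = 10 * 20.3^(-2.5) = 0.0054

0.0054 Gyr


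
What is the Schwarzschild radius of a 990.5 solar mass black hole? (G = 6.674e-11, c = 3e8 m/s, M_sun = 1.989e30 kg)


M = 990.5 * 1.989e30 kg = 1.9701045e+33 kg. rs = 2GM/c^2 = 2 * 6.674e-11 * 1.9701045e+33 / (3e8)^2 = 2.922e+06

2.922e+06 m


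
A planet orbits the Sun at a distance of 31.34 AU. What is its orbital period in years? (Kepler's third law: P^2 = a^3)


P = a^(3/2) = 31.34^1.5 = 175.448

175.448 years


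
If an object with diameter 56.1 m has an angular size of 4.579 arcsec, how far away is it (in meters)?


D = size / theta_rad, theta_rad = 4.579 * pi/(180*3600) = 2.220e-05, D = 2.527e+06

2.527e+06 m


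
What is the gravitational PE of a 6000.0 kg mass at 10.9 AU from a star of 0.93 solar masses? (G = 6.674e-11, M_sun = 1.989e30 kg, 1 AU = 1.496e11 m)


M = 0.93 * 1.989e30 kg = 1.84977e+30 kg; r = 10.9 AU * 1.496e11 m/AU = 1.63064e+12 m. U = -GM*m/r = -(6.674e-11 * 1.84977e+30 * 6000.0) / 1.63064e+12 = -4.543e+11

-4.543e+11 J


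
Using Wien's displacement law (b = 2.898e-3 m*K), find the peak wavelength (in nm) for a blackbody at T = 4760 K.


lam_max = b / T = 2.898e-3 / 4760 = 6.088e-07 m = 608.8235 nm

608.8235 nm


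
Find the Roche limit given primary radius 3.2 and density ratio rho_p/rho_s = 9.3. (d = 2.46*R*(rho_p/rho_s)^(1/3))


d_Roche = 2.46 * 3.2 * 9.3^(1/3) = 16.5544

16.5544
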